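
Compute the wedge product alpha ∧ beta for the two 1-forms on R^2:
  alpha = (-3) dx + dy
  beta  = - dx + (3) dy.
alpha ∧ beta = (-8) dx ∧ dy

Distribute the wedge, using dx_i ∧ dx_j = -dx_j ∧ dx_i and dx_i ∧ dx_i = 0. For each pair (i, j) with i < j, the coefficient of dx_i ∧ dx_j in alpha ∧ beta is (alpha_i * beta_j - alpha_j * beta_i). Collecting: alpha ∧ beta = (-8) dx ∧ dy.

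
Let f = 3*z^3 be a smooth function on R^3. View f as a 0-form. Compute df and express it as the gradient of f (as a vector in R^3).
df = (0) dx + (0) dy + (9*z^2) dz; grad f = (0, 0, 9*z^2)

For a 0-form f, d f = (∂f/∂x) dx + (∂f/∂y) dy + (∂f/∂z) dz. The components of the vector representation are exactly the entries of grad f in Cartesian coordinates:
  ∂f/∂x = 0
  ∂f/∂y = 0
  ∂f/∂z = 9*z^2.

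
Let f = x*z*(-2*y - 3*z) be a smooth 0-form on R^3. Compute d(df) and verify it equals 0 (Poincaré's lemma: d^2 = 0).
d(df) = 0

Step 1: df = sum_i (∂f/∂x_i) dx_i = (z*(-2*y - 3*z)) dx + (-2*x*z) dy + (2*x*(-y - 3*z)) dz.
Step 2: Apply d again. Using the 1-form formula, the coefficient of dx ∧ dy in d(df) is ∂^2 f/∂x ∂y - ∂^2 f/∂y ∂x = (-2*z) - (-2*z) = 0 (equality of mixed partials for smooth f).
Similarly for dx ∧ dz and dy ∧ dz — all coefficients vanish. So d(df) = 0.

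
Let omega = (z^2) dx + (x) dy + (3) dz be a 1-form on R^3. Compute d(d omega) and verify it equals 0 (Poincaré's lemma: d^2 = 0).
d(d omega) = 0

Step 1: d omega = sum_{i<j} (∂f_j/∂x_i - ∂f_i/∂x_j) dx_i ∧ dx_j:
  coeff of dx ∧ dy: 1
  coeff of dx ∧ dz: -2*z
  coeff of dy ∧ dz: 0
Step 2: Apply d again to each 2-form coefficient. The only possible 3-form in R^3 is dx ∧ dy ∧ dz, with coefficient
  ∂(coeff of dy∧dz)/∂x - ∂(coeff of dx∧dz)/∂y + ∂(coeff of dx∧dy)/∂z
  = ∂/∂x (0) - ∂/∂y (-2*z) + ∂/∂z (1).
Each of these terms simplifies to sums of mixed partials that cancel in pairs. The result is 0 (by equality of mixed partials for smooth functions — Schwarz / Clairaut).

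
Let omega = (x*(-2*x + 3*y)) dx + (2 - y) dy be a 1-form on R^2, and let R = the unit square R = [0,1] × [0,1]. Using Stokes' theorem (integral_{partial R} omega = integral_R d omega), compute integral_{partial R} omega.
integral_(partial R) omega = -3/2

Stokes: integral_partial_R omega = integral_R d omega with d omega = (∂Q/∂x - ∂P/∂y) dx ∧ dy.
  ∂Q/∂x = 0
  ∂P/∂y = 3*x
  integrand = ∂Q/∂x - ∂P/∂y = -3*x.
Integrating over R: integral_0^1 integral_0^1 (-3*x) dx dy = -3/2.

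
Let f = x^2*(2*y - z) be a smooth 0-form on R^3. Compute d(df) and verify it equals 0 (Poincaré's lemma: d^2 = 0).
d(df) = 0

Step 1: df = sum_i (∂f/∂x_i) dx_i = (2*x*(2*y - z)) dx + (2*x^2) dy + (-x^2) dz.
Step 2: Apply d again. Using the 1-form formula, the coefficient of dx ∧ dy in d(df) is ∂^2 f/∂x ∂y - ∂^2 f/∂y ∂x = (4*x) - (4*x) = 0 (equality of mixed partials for smooth f).
Similarly for dx ∧ dz and dy ∧ dz — all coefficients vanish. So d(df) = 0.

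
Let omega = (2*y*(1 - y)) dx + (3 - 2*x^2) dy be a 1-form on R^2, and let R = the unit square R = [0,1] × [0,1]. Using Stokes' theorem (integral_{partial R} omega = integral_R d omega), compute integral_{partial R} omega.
integral_(partial R) omega = -2

Stokes: integral_partial_R omega = integral_R d omega with d omega = (∂Q/∂x - ∂P/∂y) dx ∧ dy.
  ∂Q/∂x = -4*x
  ∂P/∂y = 2 - 4*y
  integrand = ∂Q/∂x - ∂P/∂y = -4*x + 4*y - 2.
Integrating over R: integral_0^1 integral_0^1 (-4*x + 4*y - 2) dx dy = -2.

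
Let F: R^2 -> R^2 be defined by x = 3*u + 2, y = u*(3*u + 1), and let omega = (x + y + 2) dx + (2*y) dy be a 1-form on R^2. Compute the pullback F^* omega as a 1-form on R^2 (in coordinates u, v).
F^* omega = (36*u^3 + 27*u^2 + 14*u + 12) du

Using F^*(f dg) = (f ∘ F) d(g ∘ F), substitute each coordinate x_i by F_i(u, v) in f_i, and replace dx_i by d F_i = (∂F_i/∂u) du + (∂F_i/∂v) dv.
  For the x component: f_1(F) = 3*u^2 + 4*u + 4; d F_1 = (3) du + (0) dv
  For the y component: f_2(F) = 2*u*(3*u + 1); d F_2 = (6*u + 1) du + (0) dv
Combining and collecting du, dv coefficients:
  coeff of du: 36*u^3 + 27*u^2 + 14*u + 12
  coeff of dv: 0
F^* omega = (36*u^3 + 27*u^2 + 14*u + 12) du.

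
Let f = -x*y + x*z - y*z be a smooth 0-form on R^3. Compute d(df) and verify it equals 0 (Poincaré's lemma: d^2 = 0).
d(df) = 0

Step 1: df = sum_i (∂f/∂x_i) dx_i = (-y + z) dx + (-x - z) dy + (x - y) dz.
Step 2: Apply d again. Using the 1-form formula, the coefficient of dx ∧ dy in d(df) is ∂^2 f/∂x ∂y - ∂^2 f/∂y ∂x = (-1) - (-1) = 0 (equality of mixed partials for smooth f).
Similarly for dx ∧ dz and dy ∧ dz — all coefficients vanish. So d(df) = 0.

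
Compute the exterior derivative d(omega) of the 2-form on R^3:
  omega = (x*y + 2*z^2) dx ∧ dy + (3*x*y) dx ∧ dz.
d(omega) = (-3*x + 4*z) dx ∧ dy ∧ dz

For a 2-form omega = sum_{i<j} g_{ij} dx_i ∧ dx_j, the exterior derivative is
  d(omega) = sum_{i<j} d(g_{ij}) ∧ dx_i ∧ dx_j = sum_{i<j, k} (∂g_{ij}/∂x_k) dx_k ∧ dx_i ∧ dx_j.
Expand each term, using dx_k ∧ dx_i ∧ dx_j = sgn(permutation) dx_{(a)} ∧ dx_{(b)} ∧ dx_{(c)} with (a < b < c) sorted:
  d(x*y + 2*z^2) includes (∂/∂z)(x*y + 2*z^2) dz = (4*z) dz, which multiplied by dx ∧ dy gives (4*z) dx ∧ dy ∧ dz
  d(3*x*y) includes (∂/∂y)(3*x*y) dy = (3*x) dy, which multiplied by dx ∧ dz gives (-3*x) dx ∧ dy ∧ dz
Collecting like 3-forms: d(omega) = (-3*x + 4*z) dx ∧ dy ∧ dz.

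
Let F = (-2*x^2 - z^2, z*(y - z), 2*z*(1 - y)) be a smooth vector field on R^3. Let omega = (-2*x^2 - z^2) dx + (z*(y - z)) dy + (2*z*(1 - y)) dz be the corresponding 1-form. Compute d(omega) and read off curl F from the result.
d(omega) = (-y) dy ∧ dz + (-2*z) dz ∧ dx + (0) dx ∧ dy; curl F = (-y, -2*z, 0)

d omega = sum_{i<j} (∂f_j/∂x_i - ∂f_i/∂x_j) dx_i ∧ dx_j. Under the identification (dy ∧ dz, dz ∧ dx, dx ∧ dy) ↔ (e_x, e_y, e_z), the coefficients are exactly the components of curl F. Compute:
  ∂R/∂y - ∂Q/∂z = (-2*z) - (y - 2*z) = -y
  ∂P/∂z - ∂R/∂x = (-2*z) - (0) = -2*z
  ∂Q/∂x - ∂P/∂y = (0) - (0) = 0.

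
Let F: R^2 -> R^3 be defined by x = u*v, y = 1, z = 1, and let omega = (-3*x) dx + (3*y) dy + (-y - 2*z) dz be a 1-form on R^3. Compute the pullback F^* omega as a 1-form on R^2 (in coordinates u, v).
F^* omega = (-3*u*v^2) du + (-3*u^2*v) dv

Using F^*(f dg) = (f ∘ F) d(g ∘ F), substitute each coordinate x_i by F_i(u, v) in f_i, and replace dx_i by d F_i = (∂F_i/∂u) du + (∂F_i/∂v) dv.
  For the x component: f_1(F) = -3*u*v; d F_1 = (v) du + (u) dv
  For the y component: f_2(F) = 3; d F_2 = (0) du + (0) dv
  For the z component: f_3(F) = -3; d F_3 = (0) du + (0) dv
Combining and collecting du, dv coefficients:
  coeff of du: -3*u*v^2
  coeff of dv: -3*u^2*v
F^* omega = (-3*u*v^2) du + (-3*u^2*v) dv.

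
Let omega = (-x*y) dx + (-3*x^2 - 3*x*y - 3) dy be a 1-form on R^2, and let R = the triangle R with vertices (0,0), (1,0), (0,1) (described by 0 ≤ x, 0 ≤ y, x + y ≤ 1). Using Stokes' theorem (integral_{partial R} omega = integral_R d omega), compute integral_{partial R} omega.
integral_(partial R) omega = -4/3

Stokes: integral_partial_R omega = integral_R d omega with d omega = (∂Q/∂x - ∂P/∂y) dx ∧ dy.
  ∂Q/∂x = -6*x - 3*y
  ∂P/∂y = -x
  integrand = ∂Q/∂x - ∂P/∂y = -5*x - 3*y.
Integrating over R: integral_0^1 integral_0^{1-x} (-5*x - 3*y) dy dx = -4/3.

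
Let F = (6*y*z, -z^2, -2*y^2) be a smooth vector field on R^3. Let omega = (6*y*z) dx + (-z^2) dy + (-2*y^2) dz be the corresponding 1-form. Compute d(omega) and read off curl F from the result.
d(omega) = (-4*y + 2*z) dy ∧ dz + (6*y) dz ∧ dx + (-6*z) dx ∧ dy; curl F = (-4*y + 2*z, 6*y, -6*z)

d omega = sum_{i<j} (∂f_j/∂x_i - ∂f_i/∂x_j) dx_i ∧ dx_j. Under the identification (dy ∧ dz, dz ∧ dx, dx ∧ dy) ↔ (e_x, e_y, e_z), the coefficients are exactly the components of curl F. Compute:
  ∂R/∂y - ∂Q/∂z = (-4*y) - (-2*z) = -4*y + 2*z
  ∂P/∂z - ∂R/∂x = (6*y) - (0) = 6*y
  ∂Q/∂x - ∂P/∂y = (0) - (6*z) = -6*z.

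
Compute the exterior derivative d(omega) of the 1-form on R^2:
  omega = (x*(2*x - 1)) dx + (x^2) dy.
d(omega) = (2*x) dx ∧ dy

For a 1-form omega = sum_i f_i dx_i, the exterior derivative is
  d(omega) = sum_{i < j} (∂f_j/∂x_i - ∂f_i/∂x_j) dx_i ∧ dx_j.
  coefficient of dx ∧ dy: ∂f_2/∂x - ∂f_1/∂y = ∂(x^2)/∂x - ∂(x*(2*x - 1))/∂y = 2*x
Assembling: d(omega) = (2*x) dx ∧ dy.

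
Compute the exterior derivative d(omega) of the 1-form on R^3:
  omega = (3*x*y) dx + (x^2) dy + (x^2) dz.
d(omega) = (-x) dx ∧ dy + (2*x) dx ∧ dz

For a 1-form omega = sum_i f_i dx_i, the exterior derivative is
  d(omega) = sum_{i < j} (∂f_j/∂x_i - ∂f_i/∂x_j) dx_i ∧ dx_j.
  coefficient of dx ∧ dy: ∂f_2/∂x - ∂f_1/∂y = ∂(x^2)/∂x - ∂(3*x*y)/∂y = -x
  coefficient of dx ∧ dz: ∂f_3/∂x - ∂f_1/∂z = ∂(x^2)/∂x - ∂(3*x*y)/∂z = 2*x
Assembling: d(omega) = (-x) dx ∧ dy + (2*x) dx ∧ dz.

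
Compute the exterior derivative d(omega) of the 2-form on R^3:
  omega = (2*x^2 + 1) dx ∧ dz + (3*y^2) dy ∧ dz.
d(omega) = 0

For a 2-form omega = sum_{i<j} g_{ij} dx_i ∧ dx_j, the exterior derivative is
  d(omega) = sum_{i<j} d(g_{ij}) ∧ dx_i ∧ dx_j = sum_{i<j, k} (∂g_{ij}/∂x_k) dx_k ∧ dx_i ∧ dx_j.
Expand each term, using dx_k ∧ dx_i ∧ dx_j = sgn(permutation) dx_{(a)} ∧ dx_{(b)} ∧ dx_{(c)} with (a < b < c) sorted:

Collecting like 3-forms: d(omega) = 0.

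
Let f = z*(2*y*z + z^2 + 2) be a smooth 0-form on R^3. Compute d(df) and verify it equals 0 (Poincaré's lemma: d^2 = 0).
d(df) = 0

Step 1: df = sum_i (∂f/∂x_i) dx_i = (0) dx + (2*z^2) dy + (4*y*z + 3*z^2 + 2) dz.
Step 2: Apply d again. Using the 1-form formula, the coefficient of dx ∧ dy in d(df) is ∂^2 f/∂x ∂y - ∂^2 f/∂y ∂x = (0) - (0) = 0 (equality of mixed partials for smooth f).
Similarly for dx ∧ dz and dy ∧ dz — all coefficients vanish. So d(df) = 0.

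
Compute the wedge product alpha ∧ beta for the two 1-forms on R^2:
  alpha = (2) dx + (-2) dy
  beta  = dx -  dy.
alpha ∧ beta = 0

Distribute the wedge, using dx_i ∧ dx_j = -dx_j ∧ dx_i and dx_i ∧ dx_i = 0. For each pair (i, j) with i < j, the coefficient of dx_i ∧ dx_j in alpha ∧ beta is (alpha_i * beta_j - alpha_j * beta_i). Collecting: alpha ∧ beta = 0.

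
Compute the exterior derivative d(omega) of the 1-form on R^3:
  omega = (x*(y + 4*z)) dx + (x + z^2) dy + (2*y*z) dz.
d(omega) = (1 - x) dx ∧ dy + (-4*x) dx ∧ dz

For a 1-form omega = sum_i f_i dx_i, the exterior derivative is
  d(omega) = sum_{i < j} (∂f_j/∂x_i - ∂f_i/∂x_j) dx_i ∧ dx_j.
  coefficient of dx ∧ dy: ∂f_2/∂x - ∂f_1/∂y = ∂(x + z^2)/∂x - ∂(x*(y + 4*z))/∂y = 1 - x
  coefficient of dx ∧ dz: ∂f_3/∂x - ∂f_1/∂z = ∂(2*y*z)/∂x - ∂(x*(y + 4*z))/∂z = -4*x
Assembling: d(omega) = (1 - x) dx ∧ dy + (-4*x) dx ∧ dz.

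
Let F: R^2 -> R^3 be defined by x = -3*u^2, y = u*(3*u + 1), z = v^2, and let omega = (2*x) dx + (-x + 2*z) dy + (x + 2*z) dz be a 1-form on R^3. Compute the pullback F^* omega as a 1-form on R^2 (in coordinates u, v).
F^* omega = (54*u^3 + 3*u^2 + 12*u*v^2 + 2*v^2) du + (-6*u^2*v + 4*v^3) dv

Using F^*(f dg) = (f ∘ F) d(g ∘ F), substitute each coordinate x_i by F_i(u, v) in f_i, and replace dx_i by d F_i = (∂F_i/∂u) du + (∂F_i/∂v) dv.
  For the x component: f_1(F) = -6*u^2; d F_1 = (-6*u) du + (0) dv
  For the y component: f_2(F) = 3*u^2 + 2*v^2; d F_2 = (6*u + 1) du + (0) dv
  For the z component: f_3(F) = -3*u^2 + 2*v^2; d F_3 = (0) du + (2*v) dv
Combining and collecting du, dv coefficients:
  coeff of du: 54*u^3 + 3*u^2 + 12*u*v^2 + 2*v^2
  coeff of dv: -6*u^2*v + 4*v^3
F^* omega = (54*u^3 + 3*u^2 + 12*u*v^2 + 2*v^2) du + (-6*u^2*v + 4*v^3) dv.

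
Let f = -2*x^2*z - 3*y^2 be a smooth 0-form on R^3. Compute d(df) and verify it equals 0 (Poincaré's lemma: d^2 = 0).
d(df) = 0

Step 1: df = sum_i (∂f/∂x_i) dx_i = (-4*x*z) dx + (-6*y) dy + (-2*x^2) dz.
Step 2: Apply d again. Using the 1-form formula, the coefficient of dx ∧ dy in d(df) is ∂^2 f/∂x ∂y - ∂^2 f/∂y ∂x = (0) - (0) = 0 (equality of mixed partials for smooth f).
Similarly for dx ∧ dz and dy ∧ dz — all coefficients vanish. So d(df) = 0.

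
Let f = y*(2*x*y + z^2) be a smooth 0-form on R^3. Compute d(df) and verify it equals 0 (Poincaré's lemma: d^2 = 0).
d(df) = 0

Step 1: df = sum_i (∂f/∂x_i) dx_i = (2*y^2) dx + (4*x*y + z^2) dy + (2*y*z) dz.
Step 2: Apply d again. Using the 1-form formula, the coefficient of dx ∧ dy in d(df) is ∂^2 f/∂x ∂y - ∂^2 f/∂y ∂x = (4*y) - (4*y) = 0 (equality of mixed partials for smooth f).
Similarly for dx ∧ dz and dy ∧ dz — all coefficients vanish. So d(df) = 0.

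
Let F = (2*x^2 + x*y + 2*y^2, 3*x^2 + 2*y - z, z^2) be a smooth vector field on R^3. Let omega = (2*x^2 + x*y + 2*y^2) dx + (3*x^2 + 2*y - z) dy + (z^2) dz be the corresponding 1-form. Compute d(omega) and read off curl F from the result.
d(omega) = (1) dy ∧ dz + (0) dz ∧ dx + (5*x - 4*y) dx ∧ dy; curl F = (1, 0, 5*x - 4*y)

d omega = sum_{i<j} (∂f_j/∂x_i - ∂f_i/∂x_j) dx_i ∧ dx_j. Under the identification (dy ∧ dz, dz ∧ dx, dx ∧ dy) ↔ (e_x, e_y, e_z), the coefficients are exactly the components of curl F. Compute:
  ∂R/∂y - ∂Q/∂z = (0) - (-1) = 1
  ∂P/∂z - ∂R/∂x = (0) - (0) = 0
  ∂Q/∂x - ∂P/∂y = (6*x) - (x + 4*y) = 5*x - 4*y.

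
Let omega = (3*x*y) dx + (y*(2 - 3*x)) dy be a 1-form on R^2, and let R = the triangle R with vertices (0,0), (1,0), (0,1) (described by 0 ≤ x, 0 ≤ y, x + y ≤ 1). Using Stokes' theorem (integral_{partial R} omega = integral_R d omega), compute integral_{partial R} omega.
integral_(partial R) omega = -1

Stokes: integral_partial_R omega = integral_R d omega with d omega = (∂Q/∂x - ∂P/∂y) dx ∧ dy.
  ∂Q/∂x = -3*y
  ∂P/∂y = 3*x
  integrand = ∂Q/∂x - ∂P/∂y = -3*x - 3*y.
Integrating over R: integral_0^1 integral_0^{1-x} (-3*x - 3*y) dy dx = -1.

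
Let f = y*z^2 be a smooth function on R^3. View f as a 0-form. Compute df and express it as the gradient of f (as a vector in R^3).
df = (0) dx + (z^2) dy + (2*y*z) dz; grad f = (0, z^2, 2*y*z)

For a 0-form f, d f = (∂f/∂x) dx + (∂f/∂y) dy + (∂f/∂z) dz. The components of the vector representation are exactly the entries of grad f in Cartesian coordinates:
  ∂f/∂x = 0
  ∂f/∂y = z^2
  ∂f/∂z = 2*y*z.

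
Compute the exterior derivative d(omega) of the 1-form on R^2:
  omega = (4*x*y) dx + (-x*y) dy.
d(omega) = (-4*x - y) dx ∧ dy

For a 1-form omega = sum_i f_i dx_i, the exterior derivative is
  d(omega) = sum_{i < j} (∂f_j/∂x_i - ∂f_i/∂x_j) dx_i ∧ dx_j.
  coefficient of dx ∧ dy: ∂f_2/∂x - ∂f_1/∂y = ∂(-x*y)/∂x - ∂(4*x*y)/∂y = -4*x - y
Assembling: d(omega) = (-4*x - y) dx ∧ dy.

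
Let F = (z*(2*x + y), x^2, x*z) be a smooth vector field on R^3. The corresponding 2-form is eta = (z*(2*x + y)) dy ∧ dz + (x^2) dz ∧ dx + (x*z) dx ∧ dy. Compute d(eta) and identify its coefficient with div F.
d(eta) = (x + 2*z) dx ∧ dy ∧ dz; div F = x + 2*z

For a 2-form in R^3 of the form above, applying d gives a 3-form with coefficient ∂P/∂x + ∂Q/∂y + ∂R/∂z:
  ∂P/∂x = 2*z
  ∂Q/∂y = 0
  ∂R/∂z = x
Sum = x + 2*z, which is exactly div F.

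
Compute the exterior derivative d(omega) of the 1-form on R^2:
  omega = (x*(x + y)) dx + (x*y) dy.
d(omega) = (-x + y) dx ∧ dy

For a 1-form omega = sum_i f_i dx_i, the exterior derivative is
  d(omega) = sum_{i < j} (∂f_j/∂x_i - ∂f_i/∂x_j) dx_i ∧ dx_j.
  coefficient of dx ∧ dy: ∂f_2/∂x - ∂f_1/∂y = ∂(x*y)/∂x - ∂(x*(x + y))/∂y = -x + y
Assembling: d(omega) = (-x + y) dx ∧ dy.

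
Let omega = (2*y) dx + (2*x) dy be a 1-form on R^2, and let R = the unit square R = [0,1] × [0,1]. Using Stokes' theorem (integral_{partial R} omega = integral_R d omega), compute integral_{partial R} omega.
integral_(partial R) omega = 0

Stokes: integral_partial_R omega = integral_R d omega with d omega = (∂Q/∂x - ∂P/∂y) dx ∧ dy.
  ∂Q/∂x = 2
  ∂P/∂y = 2
  integrand = ∂Q/∂x - ∂P/∂y = 0.
Integrating over R: integral_0^1 integral_0^1 (0) dx dy = 0.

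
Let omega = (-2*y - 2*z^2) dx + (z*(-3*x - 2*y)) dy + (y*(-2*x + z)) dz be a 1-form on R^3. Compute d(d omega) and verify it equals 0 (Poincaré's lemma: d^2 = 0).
d(d omega) = 0

Step 1: d omega = sum_{i<j} (∂f_j/∂x_i - ∂f_i/∂x_j) dx_i ∧ dx_j:
  coeff of dx ∧ dy: 2 - 3*z
  coeff of dx ∧ dz: -2*y + 4*z
  coeff of dy ∧ dz: x + 2*y + z
Step 2: Apply d again to each 2-form coefficient. The only possible 3-form in R^3 is dx ∧ dy ∧ dz, with coefficient
  ∂(coeff of dy∧dz)/∂x - ∂(coeff of dx∧dz)/∂y + ∂(coeff of dx∧dy)/∂z
  = ∂/∂x (x + 2*y + z) - ∂/∂y (-2*y + 4*z) + ∂/∂z (2 - 3*z).
Each of these terms simplifies to sums of mixed partials that cancel in pairs. The result is 0 (by equality of mixed partials for smooth functions — Schwarz / Clairaut).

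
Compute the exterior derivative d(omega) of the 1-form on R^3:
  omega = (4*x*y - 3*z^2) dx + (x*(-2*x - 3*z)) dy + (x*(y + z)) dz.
d(omega) = (-8*x - 3*z) dx ∧ dy + (y + 7*z) dx ∧ dz + (4*x) dy ∧ dz

For a 1-form omega = sum_i f_i dx_i, the exterior derivative is
  d(omega) = sum_{i < j} (∂f_j/∂x_i - ∂f_i/∂x_j) dx_i ∧ dx_j.
  coefficient of dx ∧ dy: ∂f_2/∂x - ∂f_1/∂y = ∂(x*(-2*x - 3*z))/∂x - ∂(4*x*y - 3*z^2)/∂y = -8*x - 3*z
  coefficient of dx ∧ dz: ∂f_3/∂x - ∂f_1/∂z = ∂(x*(y + z))/∂x - ∂(4*x*y - 3*z^2)/∂z = y + 7*z
  coefficient of dy ∧ dz: ∂f_3/∂y - ∂f_2/∂z = ∂(x*(y + z))/∂y - ∂(x*(-2*x - 3*z))/∂z = 4*x
Assembling: d(omega) = (-8*x - 3*z) dx ∧ dy + (y + 7*z) dx ∧ dz + (4*x) dy ∧ dz.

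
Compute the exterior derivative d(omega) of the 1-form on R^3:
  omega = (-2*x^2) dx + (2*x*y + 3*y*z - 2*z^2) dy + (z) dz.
d(omega) = (2*y) dx ∧ dy + (-3*y + 4*z) dy ∧ dz

For a 1-form omega = sum_i f_i dx_i, the exterior derivative is
  d(omega) = sum_{i < j} (∂f_j/∂x_i - ∂f_i/∂x_j) dx_i ∧ dx_j.
  coefficient of dx ∧ dy: ∂f_2/∂x - ∂f_1/∂y = ∂(2*x*y + 3*y*z - 2*z^2)/∂x - ∂(-2*x^2)/∂y = 2*y
  coefficient of dy ∧ dz: ∂f_3/∂y - ∂f_2/∂z = ∂(z)/∂y - ∂(2*x*y + 3*y*z - 2*z^2)/∂z = -3*y + 4*z
Assembling: d(omega) = (2*y) dx ∧ dy + (-3*y + 4*z) dy ∧ dz.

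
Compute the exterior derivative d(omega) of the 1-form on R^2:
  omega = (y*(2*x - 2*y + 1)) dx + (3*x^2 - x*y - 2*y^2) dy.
d(omega) = (4*x + 3*y - 1) dx ∧ dy

For a 1-form omega = sum_i f_i dx_i, the exterior derivative is
  d(omega) = sum_{i < j} (∂f_j/∂x_i - ∂f_i/∂x_j) dx_i ∧ dx_j.
  coefficient of dx ∧ dy: ∂f_2/∂x - ∂f_1/∂y = ∂(3*x^2 - x*y - 2*y^2)/∂x - ∂(y*(2*x - 2*y + 1))/∂y = 4*x + 3*y - 1
Assembling: d(omega) = (4*x + 3*y - 1) dx ∧ dy.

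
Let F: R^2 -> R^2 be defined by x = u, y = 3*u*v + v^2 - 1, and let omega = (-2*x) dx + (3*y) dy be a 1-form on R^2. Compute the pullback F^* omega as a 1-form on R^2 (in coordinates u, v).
F^* omega = (27*u*v^2 - 2*u + 9*v^3 - 9*v) du + (27*u^2*v + 27*u*v^2 - 9*u + 6*v^3 - 6*v) dv

Using F^*(f dg) = (f ∘ F) d(g ∘ F), substitute each coordinate x_i by F_i(u, v) in f_i, and replace dx_i by d F_i = (∂F_i/∂u) du + (∂F_i/∂v) dv.
  For the x component: f_1(F) = -2*u; d F_1 = (1) du + (0) dv
  For the y component: f_2(F) = 9*u*v + 3*v^2 - 3; d F_2 = (3*v) du + (3*u + 2*v) dv
Combining and collecting du, dv coefficients:
  coeff of du: 27*u*v^2 - 2*u + 9*v^3 - 9*v
  coeff of dv: 27*u^2*v + 27*u*v^2 - 9*u + 6*v^3 - 6*v
F^* omega = (27*u*v^2 - 2*u + 9*v^3 - 9*v) du + (27*u^2*v + 27*u*v^2 - 9*u + 6*v^3 - 6*v) dv.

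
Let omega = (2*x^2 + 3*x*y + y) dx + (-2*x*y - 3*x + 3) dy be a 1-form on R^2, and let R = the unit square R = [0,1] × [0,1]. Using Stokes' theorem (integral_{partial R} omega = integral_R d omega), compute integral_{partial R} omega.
integral_(partial R) omega = -13/2

Stokes: integral_partial_R omega = integral_R d omega with d omega = (∂Q/∂x - ∂P/∂y) dx ∧ dy.
  ∂Q/∂x = -2*y - 3
  ∂P/∂y = 3*x + 1
  integrand = ∂Q/∂x - ∂P/∂y = -3*x - 2*y - 4.
Integrating over R: integral_0^1 integral_0^1 (-3*x - 2*y - 4) dx dy = -13/2.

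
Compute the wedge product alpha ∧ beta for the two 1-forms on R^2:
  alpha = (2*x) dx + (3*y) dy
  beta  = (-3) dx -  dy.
alpha ∧ beta = (-2*x + 9*y) dx ∧ dy

Distribute the wedge, using dx_i ∧ dx_j = -dx_j ∧ dx_i and dx_i ∧ dx_i = 0. For each pair (i, j) with i < j, the coefficient of dx_i ∧ dx_j in alpha ∧ beta is (alpha_i * beta_j - alpha_j * beta_i). Collecting: alpha ∧ beta = (-2*x + 9*y) dx ∧ dy.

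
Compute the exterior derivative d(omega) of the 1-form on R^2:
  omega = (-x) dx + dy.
d(omega) = 0

For a 1-form omega = sum_i f_i dx_i, the exterior derivative is
  d(omega) = sum_{i < j} (∂f_j/∂x_i - ∂f_i/∂x_j) dx_i ∧ dx_j.

Assembling: d(omega) = 0.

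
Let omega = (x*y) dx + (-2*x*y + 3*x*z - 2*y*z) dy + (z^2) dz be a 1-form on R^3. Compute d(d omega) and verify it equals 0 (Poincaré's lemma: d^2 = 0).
d(d omega) = 0

Step 1: d omega = sum_{i<j} (∂f_j/∂x_i - ∂f_i/∂x_j) dx_i ∧ dx_j:
  coeff of dx ∧ dy: -x - 2*y + 3*z
  coeff of dx ∧ dz: 0
  coeff of dy ∧ dz: -3*x + 2*y
Step 2: Apply d again to each 2-form coefficient. The only possible 3-form in R^3 is dx ∧ dy ∧ dz, with coefficient
  ∂(coeff of dy∧dz)/∂x - ∂(coeff of dx∧dz)/∂y + ∂(coeff of dx∧dy)/∂z
  = ∂/∂x (-3*x + 2*y) - ∂/∂y (0) + ∂/∂z (-x - 2*y + 3*z).
Each of these terms simplifies to sums of mixed partials that cancel in pairs. The result is 0 (by equality of mixed partials for smooth functions — Schwarz / Clairaut).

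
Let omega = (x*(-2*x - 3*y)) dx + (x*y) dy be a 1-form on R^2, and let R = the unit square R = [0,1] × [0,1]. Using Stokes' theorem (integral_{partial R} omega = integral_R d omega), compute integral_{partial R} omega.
integral_(partial R) omega = 2

Stokes: integral_partial_R omega = integral_R d omega with d omega = (∂Q/∂x - ∂P/∂y) dx ∧ dy.
  ∂Q/∂x = y
  ∂P/∂y = -3*x
  integrand = ∂Q/∂x - ∂P/∂y = 3*x + y.
Integrating over R: integral_0^1 integral_0^1 (3*x + y) dx dy = 2.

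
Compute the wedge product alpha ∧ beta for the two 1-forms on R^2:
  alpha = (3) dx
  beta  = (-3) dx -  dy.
alpha ∧ beta = (-3) dx ∧ dy

Distribute the wedge, using dx_i ∧ dx_j = -dx_j ∧ dx_i and dx_i ∧ dx_i = 0. For each pair (i, j) with i < j, the coefficient of dx_i ∧ dx_j in alpha ∧ beta is (alpha_i * beta_j - alpha_j * beta_i). Collecting: alpha ∧ beta = (-3) dx ∧ dy.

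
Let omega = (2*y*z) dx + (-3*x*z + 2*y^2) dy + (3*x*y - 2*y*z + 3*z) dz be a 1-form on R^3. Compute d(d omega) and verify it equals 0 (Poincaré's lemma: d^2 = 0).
d(d omega) = 0

Step 1: d omega = sum_{i<j} (∂f_j/∂x_i - ∂f_i/∂x_j) dx_i ∧ dx_j:
  coeff of dx ∧ dy: -5*z
  coeff of dx ∧ dz: y
  coeff of dy ∧ dz: 6*x - 2*z
Step 2: Apply d again to each 2-form coefficient. The only possible 3-form in R^3 is dx ∧ dy ∧ dz, with coefficient
  ∂(coeff of dy∧dz)/∂x - ∂(coeff of dx∧dz)/∂y + ∂(coeff of dx∧dy)/∂z
  = ∂/∂x (6*x - 2*z) - ∂/∂y (y) + ∂/∂z (-5*z).
Each of these terms simplifies to sums of mixed partials that cancel in pairs. The result is 0 (by equality of mixed partials for smooth functions — Schwarz / Clairaut).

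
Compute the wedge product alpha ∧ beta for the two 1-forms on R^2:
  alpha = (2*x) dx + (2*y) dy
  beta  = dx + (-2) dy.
alpha ∧ beta = (-4*x - 2*y) dx ∧ dy

Distribute the wedge, using dx_i ∧ dx_j = -dx_j ∧ dx_i and dx_i ∧ dx_i = 0. For each pair (i, j) with i < j, the coefficient of dx_i ∧ dx_j in alpha ∧ beta is (alpha_i * beta_j - alpha_j * beta_i). Collecting: alpha ∧ beta = (-4*x - 2*y) dx ∧ dy.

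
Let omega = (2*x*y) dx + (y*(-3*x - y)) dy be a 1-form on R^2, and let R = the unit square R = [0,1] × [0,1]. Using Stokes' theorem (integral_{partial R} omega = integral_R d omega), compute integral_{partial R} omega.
integral_(partial R) omega = -5/2

Stokes: integral_partial_R omega = integral_R d omega with d omega = (∂Q/∂x - ∂P/∂y) dx ∧ dy.
  ∂Q/∂x = -3*y
  ∂P/∂y = 2*x
  integrand = ∂Q/∂x - ∂P/∂y = -2*x - 3*y.
Integrating over R: integral_0^1 integral_0^1 (-2*x - 3*y) dx dy = -5/2.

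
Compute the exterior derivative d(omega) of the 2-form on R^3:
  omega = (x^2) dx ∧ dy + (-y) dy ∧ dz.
d(omega) = 0

For a 2-form omega = sum_{i<j} g_{ij} dx_i ∧ dx_j, the exterior derivative is
  d(omega) = sum_{i<j} d(g_{ij}) ∧ dx_i ∧ dx_j = sum_{i<j, k} (∂g_{ij}/∂x_k) dx_k ∧ dx_i ∧ dx_j.
Expand each term, using dx_k ∧ dx_i ∧ dx_j = sgn(permutation) dx_{(a)} ∧ dx_{(b)} ∧ dx_{(c)} with (a < b < c) sorted:

Collecting like 3-forms: d(omega) = 0.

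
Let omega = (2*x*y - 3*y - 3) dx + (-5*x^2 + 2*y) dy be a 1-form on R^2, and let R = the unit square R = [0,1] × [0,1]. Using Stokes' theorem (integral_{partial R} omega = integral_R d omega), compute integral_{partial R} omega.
integral_(partial R) omega = -3

Stokes: integral_partial_R omega = integral_R d omega with d omega = (∂Q/∂x - ∂P/∂y) dx ∧ dy.
  ∂Q/∂x = -10*x
  ∂P/∂y = 2*x - 3
  integrand = ∂Q/∂x - ∂P/∂y = 3 - 12*x.
Integrating over R: integral_0^1 integral_0^1 (3 - 12*x) dx dy = -3.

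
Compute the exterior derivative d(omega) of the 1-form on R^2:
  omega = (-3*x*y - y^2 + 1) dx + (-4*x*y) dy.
d(omega) = (3*x - 2*y) dx ∧ dy

For a 1-form omega = sum_i f_i dx_i, the exterior derivative is
  d(omega) = sum_{i < j} (∂f_j/∂x_i - ∂f_i/∂x_j) dx_i ∧ dx_j.
  coefficient of dx ∧ dy: ∂f_2/∂x - ∂f_1/∂y = ∂(-4*x*y)/∂x - ∂(-3*x*y - y^2 + 1)/∂y = 3*x - 2*y
Assembling: d(omega) = (3*x - 2*y) dx ∧ dy.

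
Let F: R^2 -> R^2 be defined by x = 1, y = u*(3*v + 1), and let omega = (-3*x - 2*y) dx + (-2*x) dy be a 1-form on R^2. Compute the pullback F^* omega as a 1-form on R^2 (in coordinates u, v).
F^* omega = (-6*v - 2) du + (-6*u) dv

Using F^*(f dg) = (f ∘ F) d(g ∘ F), substitute each coordinate x_i by F_i(u, v) in f_i, and replace dx_i by d F_i = (∂F_i/∂u) du + (∂F_i/∂v) dv.
  For the x component: f_1(F) = -6*u*v - 2*u - 3; d F_1 = (0) du + (0) dv
  For the y component: f_2(F) = -2; d F_2 = (3*v + 1) du + (3*u) dv
Combining and collecting du, dv coefficients:
  coeff of du: -6*v - 2
  coeff of dv: -6*u
F^* omega = (-6*v - 2) du + (-6*u) dv.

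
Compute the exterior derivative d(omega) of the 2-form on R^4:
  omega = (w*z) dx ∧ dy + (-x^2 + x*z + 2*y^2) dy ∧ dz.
d(omega) = (w - 2*x + z) dx ∧ dy ∧ dz + (z) dx ∧ dy ∧ dw

For a 2-form omega = sum_{i<j} g_{ij} dx_i ∧ dx_j, the exterior derivative is
  d(omega) = sum_{i<j} d(g_{ij}) ∧ dx_i ∧ dx_j = sum_{i<j, k} (∂g_{ij}/∂x_k) dx_k ∧ dx_i ∧ dx_j.
Expand each term, using dx_k ∧ dx_i ∧ dx_j = sgn(permutation) dx_{(a)} ∧ dx_{(b)} ∧ dx_{(c)} with (a < b < c) sorted:
  d(w*z) includes (∂/∂z)(w*z) dz = (w) dz, which multiplied by dx ∧ dy gives (w) dx ∧ dy ∧ dz
  d(w*z) includes (∂/∂w)(w*z) dw = (z) dw, which multiplied by dx ∧ dy gives (z) dx ∧ dy ∧ dw
  d(-x^2 + x*z + 2*y^2) includes (∂/∂x)(-x^2 + x*z + 2*y^2) dx = (-2*x + z) dx, which multiplied by dy ∧ dz gives (-2*x + z) dx ∧ dy ∧ dz
Collecting like 3-forms: d(omega) = (w - 2*x + z) dx ∧ dy ∧ dz + (z) dx ∧ dy ∧ dw.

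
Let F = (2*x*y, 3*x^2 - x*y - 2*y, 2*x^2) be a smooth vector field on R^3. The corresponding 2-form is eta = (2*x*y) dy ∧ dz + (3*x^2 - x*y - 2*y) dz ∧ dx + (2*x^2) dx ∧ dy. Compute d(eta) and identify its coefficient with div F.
d(eta) = (-x + 2*y - 2) dx ∧ dy ∧ dz; div F = -x + 2*y - 2

For a 2-form in R^3 of the form above, applying d gives a 3-form with coefficient ∂P/∂x + ∂Q/∂y + ∂R/∂z:
  ∂P/∂x = 2*y
  ∂Q/∂y = -x - 2
  ∂R/∂z = 0
Sum = -x + 2*y - 2, which is exactly div F.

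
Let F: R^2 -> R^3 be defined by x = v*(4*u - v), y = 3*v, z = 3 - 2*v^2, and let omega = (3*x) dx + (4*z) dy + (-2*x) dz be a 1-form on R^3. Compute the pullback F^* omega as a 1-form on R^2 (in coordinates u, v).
F^* omega = (12*v^2*(4*u - v)) du + (48*u^2*v - 4*u*v^2 - 2*v^3 - 24*v^2 + 36) dv

Using F^*(f dg) = (f ∘ F) d(g ∘ F), substitute each coordinate x_i by F_i(u, v) in f_i, and replace dx_i by d F_i = (∂F_i/∂u) du + (∂F_i/∂v) dv.
  For the x component: f_1(F) = 3*v*(4*u - v); d F_1 = (4*v) du + (4*u - 2*v) dv
  For the y component: f_2(F) = 12 - 8*v^2; d F_2 = (0) du + (3) dv
  For the z component: f_3(F) = 2*v*(-4*u + v); d F_3 = (0) du + (-4*v) dv
Combining and collecting du, dv coefficients:
  coeff of du: 12*v^2*(4*u - v)
  coeff of dv: 48*u^2*v - 4*u*v^2 - 2*v^3 - 24*v^2 + 36
F^* omega = (12*v^2*(4*u - v)) du + (48*u^2*v - 4*u*v^2 - 2*v^3 - 24*v^2 + 36) dv.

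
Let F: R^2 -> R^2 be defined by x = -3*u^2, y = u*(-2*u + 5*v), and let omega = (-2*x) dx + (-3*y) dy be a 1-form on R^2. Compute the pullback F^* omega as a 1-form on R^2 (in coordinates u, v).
F^* omega = (15*u*(-4*u^2 + 6*u*v - 5*v^2)) du + (u^2*(30*u - 75*v)) dv

Using F^*(f dg) = (f ∘ F) d(g ∘ F), substitute each coordinate x_i by F_i(u, v) in f_i, and replace dx_i by d F_i = (∂F_i/∂u) du + (∂F_i/∂v) dv.
  For the x component: f_1(F) = 6*u^2; d F_1 = (-6*u) du + (0) dv
  For the y component: f_2(F) = 3*u*(2*u - 5*v); d F_2 = (-4*u + 5*v) du + (5*u) dv
Combining and collecting du, dv coefficients:
  coeff of du: 15*u*(-4*u^2 + 6*u*v - 5*v^2)
  coeff of dv: u^2*(30*u - 75*v)
F^* omega = (15*u*(-4*u^2 + 6*u*v - 5*v^2)) du + (u^2*(30*u - 75*v)) dv.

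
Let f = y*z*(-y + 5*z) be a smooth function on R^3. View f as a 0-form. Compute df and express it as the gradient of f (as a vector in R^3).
df = (0) dx + (z*(-2*y + 5*z)) dy + (y*(-y + 10*z)) dz; grad f = (0, z*(-2*y + 5*z), y*(-y + 10*z))

For a 0-form f, d f = (∂f/∂x) dx + (∂f/∂y) dy + (∂f/∂z) dz. The components of the vector representation are exactly the entries of grad f in Cartesian coordinates:
  ∂f/∂x = 0
  ∂f/∂y = z*(-2*y + 5*z)
  ∂f/∂z = y*(-y + 10*z).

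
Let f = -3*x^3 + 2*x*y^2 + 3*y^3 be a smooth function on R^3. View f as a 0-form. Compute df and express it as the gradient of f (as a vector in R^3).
df = (-9*x^2 + 2*y^2) dx + (y*(4*x + 9*y)) dy + (0) dz; grad f = (-9*x^2 + 2*y^2, y*(4*x + 9*y), 0)

For a 0-form f, d f = (∂f/∂x) dx + (∂f/∂y) dy + (∂f/∂z) dz. The components of the vector representation are exactly the entries of grad f in Cartesian coordinates:
  ∂f/∂x = -9*x^2 + 2*y^2
  ∂f/∂y = y*(4*x + 9*y)
  ∂f/∂z = 0.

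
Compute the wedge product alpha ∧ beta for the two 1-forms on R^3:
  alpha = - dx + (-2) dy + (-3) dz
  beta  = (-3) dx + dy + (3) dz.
alpha ∧ beta = (-7) dx ∧ dy + (-12) dx ∧ dz + (-3) dy ∧ dz

Distribute the wedge, using dx_i ∧ dx_j = -dx_j ∧ dx_i and dx_i ∧ dx_i = 0. For each pair (i, j) with i < j, the coefficient of dx_i ∧ dx_j in alpha ∧ beta is (alpha_i * beta_j - alpha_j * beta_i). Collecting: alpha ∧ beta = (-7) dx ∧ dy + (-12) dx ∧ dz + (-3) dy ∧ dz.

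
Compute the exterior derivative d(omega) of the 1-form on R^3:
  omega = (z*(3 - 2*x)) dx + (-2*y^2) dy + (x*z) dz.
d(omega) = (2*x + z - 3) dx ∧ dz

For a 1-form omega = sum_i f_i dx_i, the exterior derivative is
  d(omega) = sum_{i < j} (∂f_j/∂x_i - ∂f_i/∂x_j) dx_i ∧ dx_j.
  coefficient of dx ∧ dz: ∂f_3/∂x - ∂f_1/∂z = ∂(x*z)/∂x - ∂(z*(3 - 2*x))/∂z = 2*x + z - 3
Assembling: d(omega) = (2*x + z - 3) dx ∧ dz.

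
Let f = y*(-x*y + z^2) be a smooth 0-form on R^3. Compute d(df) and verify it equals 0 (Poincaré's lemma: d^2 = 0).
d(df) = 0

Step 1: df = sum_i (∂f/∂x_i) dx_i = (-y^2) dx + (-2*x*y + z^2) dy + (2*y*z) dz.
Step 2: Apply d again. Using the 1-form formula, the coefficient of dx ∧ dy in d(df) is ∂^2 f/∂x ∂y - ∂^2 f/∂y ∂x = (-2*y) - (-2*y) = 0 (equality of mixed partials for smooth f).
Similarly for dx ∧ dz and dy ∧ dz — all coefficients vanish. So d(df) = 0.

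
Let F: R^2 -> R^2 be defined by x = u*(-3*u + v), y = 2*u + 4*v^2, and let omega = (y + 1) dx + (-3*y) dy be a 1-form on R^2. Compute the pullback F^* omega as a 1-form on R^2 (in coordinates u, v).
F^* omega = (-12*u^2 - 24*u*v^2 + 2*u*v - 18*u + 4*v^3 - 24*v^2 + v) du + (2*u^2 + 4*u*v^2 - 48*u*v + u - 96*v^3) dv

Using F^*(f dg) = (f ∘ F) d(g ∘ F), substitute each coordinate x_i by F_i(u, v) in f_i, and replace dx_i by d F_i = (∂F_i/∂u) du + (∂F_i/∂v) dv.
  For the x component: f_1(F) = 2*u + 4*v^2 + 1; d F_1 = (-6*u + v) du + (u) dv
  For the y component: f_2(F) = -6*u - 12*v^2; d F_2 = (2) du + (8*v) dv
Combining and collecting du, dv coefficients:
  coeff of du: -12*u^2 - 24*u*v^2 + 2*u*v - 18*u + 4*v^3 - 24*v^2 + v
  coeff of dv: 2*u^2 + 4*u*v^2 - 48*u*v + u - 96*v^3
F^* omega = (-12*u^2 - 24*u*v^2 + 2*u*v - 18*u + 4*v^3 - 24*v^2 + v) du + (2*u^2 + 4*u*v^2 - 48*u*v + u - 96*v^3) dv.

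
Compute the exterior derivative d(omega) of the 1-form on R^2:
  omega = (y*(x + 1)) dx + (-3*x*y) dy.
d(omega) = (-x - 3*y - 1) dx ∧ dy

For a 1-form omega = sum_i f_i dx_i, the exterior derivative is
  d(omega) = sum_{i < j} (∂f_j/∂x_i - ∂f_i/∂x_j) dx_i ∧ dx_j.
  coefficient of dx ∧ dy: ∂f_2/∂x - ∂f_1/∂y = ∂(-3*x*y)/∂x - ∂(y*(x + 1))/∂y = -x - 3*y - 1
Assembling: d(omega) = (-x - 3*y - 1) dx ∧ dy.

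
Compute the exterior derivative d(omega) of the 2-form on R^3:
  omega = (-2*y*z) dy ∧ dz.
d(omega) = 0

For a 2-form omega = sum_{i<j} g_{ij} dx_i ∧ dx_j, the exterior derivative is
  d(omega) = sum_{i<j} d(g_{ij}) ∧ dx_i ∧ dx_j = sum_{i<j, k} (∂g_{ij}/∂x_k) dx_k ∧ dx_i ∧ dx_j.
Expand each term, using dx_k ∧ dx_i ∧ dx_j = sgn(permutation) dx_{(a)} ∧ dx_{(b)} ∧ dx_{(c)} with (a < b < c) sorted:

Collecting like 3-forms: d(omega) = 0.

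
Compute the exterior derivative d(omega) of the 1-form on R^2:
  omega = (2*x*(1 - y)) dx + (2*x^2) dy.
d(omega) = (6*x) dx ∧ dy

For a 1-form omega = sum_i f_i dx_i, the exterior derivative is
  d(omega) = sum_{i < j} (∂f_j/∂x_i - ∂f_i/∂x_j) dx_i ∧ dx_j.
  coefficient of dx ∧ dy: ∂f_2/∂x - ∂f_1/∂y = ∂(2*x^2)/∂x - ∂(2*x*(1 - y))/∂y = 6*x
Assembling: d(omega) = (6*x) dx ∧ dy.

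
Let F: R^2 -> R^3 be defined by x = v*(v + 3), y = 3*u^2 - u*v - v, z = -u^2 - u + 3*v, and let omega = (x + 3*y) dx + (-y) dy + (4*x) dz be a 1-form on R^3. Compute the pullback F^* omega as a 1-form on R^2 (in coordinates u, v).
F^* omega = (-18*u^3 + 9*u^2*v - 9*u*v^2 - 18*u*v - 5*v^2 - 12*v) du + (3*u^3 + 17*u^2*v + 30*u^2 - 6*u*v^2 - 11*u*v + 2*v^3 + 15*v^2 + 35*v) dv

Using F^*(f dg) = (f ∘ F) d(g ∘ F), substitute each coordinate x_i by F_i(u, v) in f_i, and replace dx_i by d F_i = (∂F_i/∂u) du + (∂F_i/∂v) dv.
  For the x component: f_1(F) = 9*u^2 - 3*u*v + v^2; d F_1 = (0) du + (2*v + 3) dv
  For the y component: f_2(F) = -3*u^2 + u*v + v; d F_2 = (6*u - v) du + (-u - 1) dv
  For the z component: f_3(F) = 4*v*(v + 3); d F_3 = (-2*u - 1) du + (3) dv
Combining and collecting du, dv coefficients:
  coeff of du: -18*u^3 + 9*u^2*v - 9*u*v^2 - 18*u*v - 5*v^2 - 12*v
  coeff of dv: 3*u^3 + 17*u^2*v + 30*u^2 - 6*u*v^2 - 11*u*v + 2*v^3 + 15*v^2 + 35*v
F^* omega = (-18*u^3 + 9*u^2*v - 9*u*v^2 - 18*u*v - 5*v^2 - 12*v) du + (3*u^3 + 17*u^2*v + 30*u^2 - 6*u*v^2 - 11*u*v + 2*v^3 + 15*v^2 + 35*v) dv.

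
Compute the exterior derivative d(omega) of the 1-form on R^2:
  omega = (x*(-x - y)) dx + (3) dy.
d(omega) = (x) dx ∧ dy

For a 1-form omega = sum_i f_i dx_i, the exterior derivative is
  d(omega) = sum_{i < j} (∂f_j/∂x_i - ∂f_i/∂x_j) dx_i ∧ dx_j.
  coefficient of dx ∧ dy: ∂f_2/∂x - ∂f_1/∂y = ∂(3)/∂x - ∂(x*(-x - y))/∂y = x
Assembling: d(omega) = (x) dx ∧ dy.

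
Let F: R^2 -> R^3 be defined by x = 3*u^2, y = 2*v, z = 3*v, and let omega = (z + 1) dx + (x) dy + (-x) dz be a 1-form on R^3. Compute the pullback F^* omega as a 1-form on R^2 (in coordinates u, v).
F^* omega = (6*u*(3*v + 1)) du + (-3*u^2) dv

Using F^*(f dg) = (f ∘ F) d(g ∘ F), substitute each coordinate x_i by F_i(u, v) in f_i, and replace dx_i by d F_i = (∂F_i/∂u) du + (∂F_i/∂v) dv.
  For the x component: f_1(F) = 3*v + 1; d F_1 = (6*u) du + (0) dv
  For the y component: f_2(F) = 3*u^2; d F_2 = (0) du + (2) dv
  For the z component: f_3(F) = -3*u^2; d F_3 = (0) du + (3) dv
Combining and collecting du, dv coefficients:
  coeff of du: 6*u*(3*v + 1)
  coeff of dv: -3*u^2
F^* omega = (6*u*(3*v + 1)) du + (-3*u^2) dv.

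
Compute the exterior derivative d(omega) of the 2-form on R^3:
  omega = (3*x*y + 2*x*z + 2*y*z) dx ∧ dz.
d(omega) = (-3*x - 2*z) dx ∧ dy ∧ dz

For a 2-form omega = sum_{i<j} g_{ij} dx_i ∧ dx_j, the exterior derivative is
  d(omega) = sum_{i<j} d(g_{ij}) ∧ dx_i ∧ dx_j = sum_{i<j, k} (∂g_{ij}/∂x_k) dx_k ∧ dx_i ∧ dx_j.
Expand each term, using dx_k ∧ dx_i ∧ dx_j = sgn(permutation) dx_{(a)} ∧ dx_{(b)} ∧ dx_{(c)} with (a < b < c) sorted:
  d(3*x*y + 2*x*z + 2*y*z) includes (∂/∂y)(3*x*y + 2*x*z + 2*y*z) dy = (3*x + 2*z) dy, which multiplied by dx ∧ dz gives (-3*x - 2*z) dx ∧ dy ∧ dz
Collecting like 3-forms: d(omega) = (-3*x - 2*z) dx ∧ dy ∧ dz.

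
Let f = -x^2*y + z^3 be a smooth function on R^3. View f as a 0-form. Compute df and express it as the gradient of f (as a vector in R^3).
df = (-2*x*y) dx + (-x^2) dy + (3*z^2) dz; grad f = (-2*x*y, -x^2, 3*z^2)

For a 0-form f, d f = (∂f/∂x) dx + (∂f/∂y) dy + (∂f/∂z) dz. The components of the vector representation are exactly the entries of grad f in Cartesian coordinates:
  ∂f/∂x = -2*x*y
  ∂f/∂y = -x^2
  ∂f/∂z = 3*z^2.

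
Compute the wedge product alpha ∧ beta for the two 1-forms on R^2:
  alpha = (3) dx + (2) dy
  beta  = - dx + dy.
alpha ∧ beta = (5) dx ∧ dy

Distribute the wedge, using dx_i ∧ dx_j = -dx_j ∧ dx_i and dx_i ∧ dx_i = 0. For each pair (i, j) with i < j, the coefficient of dx_i ∧ dx_j in alpha ∧ beta is (alpha_i * beta_j - alpha_j * beta_i). Collecting: alpha ∧ beta = (5) dx ∧ dy.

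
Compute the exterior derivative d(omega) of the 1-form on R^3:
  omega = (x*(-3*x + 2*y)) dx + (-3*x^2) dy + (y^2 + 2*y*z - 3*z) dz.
d(omega) = (-8*x) dx ∧ dy + (2*y + 2*z) dy ∧ dz

For a 1-form omega = sum_i f_i dx_i, the exterior derivative is
  d(omega) = sum_{i < j} (∂f_j/∂x_i - ∂f_i/∂x_j) dx_i ∧ dx_j.
  coefficient of dx ∧ dy: ∂f_2/∂x - ∂f_1/∂y = ∂(-3*x^2)/∂x - ∂(x*(-3*x + 2*y))/∂y = -8*x
  coefficient of dy ∧ dz: ∂f_3/∂y - ∂f_2/∂z = ∂(y^2 + 2*y*z - 3*z)/∂y - ∂(-3*x^2)/∂z = 2*y + 2*z
Assembling: d(omega) = (-8*x) dx ∧ dy + (2*y + 2*z) dy ∧ dz.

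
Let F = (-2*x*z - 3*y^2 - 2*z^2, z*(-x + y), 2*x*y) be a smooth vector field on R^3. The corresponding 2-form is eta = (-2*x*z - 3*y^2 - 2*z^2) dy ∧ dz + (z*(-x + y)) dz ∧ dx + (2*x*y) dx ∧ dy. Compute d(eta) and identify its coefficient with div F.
d(eta) = (-z) dx ∧ dy ∧ dz; div F = -z

For a 2-form in R^3 of the form above, applying d gives a 3-form with coefficient ∂P/∂x + ∂Q/∂y + ∂R/∂z:
  ∂P/∂x = -2*z
  ∂Q/∂y = z
  ∂R/∂z = 0
Sum = -z, which is exactly div F.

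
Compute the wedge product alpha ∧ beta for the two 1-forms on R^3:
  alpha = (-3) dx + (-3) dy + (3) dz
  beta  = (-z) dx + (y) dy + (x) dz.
alpha ∧ beta = (-3*y - 3*z) dx ∧ dy + (-3*x + 3*z) dx ∧ dz + (-3*x - 3*y) dy ∧ dz

Distribute the wedge, using dx_i ∧ dx_j = -dx_j ∧ dx_i and dx_i ∧ dx_i = 0. For each pair (i, j) with i < j, the coefficient of dx_i ∧ dx_j in alpha ∧ beta is (alpha_i * beta_j - alpha_j * beta_i). Collecting: alpha ∧ beta = (-3*y - 3*z) dx ∧ dy + (-3*x + 3*z) dx ∧ dz + (-3*x - 3*y) dy ∧ dz.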